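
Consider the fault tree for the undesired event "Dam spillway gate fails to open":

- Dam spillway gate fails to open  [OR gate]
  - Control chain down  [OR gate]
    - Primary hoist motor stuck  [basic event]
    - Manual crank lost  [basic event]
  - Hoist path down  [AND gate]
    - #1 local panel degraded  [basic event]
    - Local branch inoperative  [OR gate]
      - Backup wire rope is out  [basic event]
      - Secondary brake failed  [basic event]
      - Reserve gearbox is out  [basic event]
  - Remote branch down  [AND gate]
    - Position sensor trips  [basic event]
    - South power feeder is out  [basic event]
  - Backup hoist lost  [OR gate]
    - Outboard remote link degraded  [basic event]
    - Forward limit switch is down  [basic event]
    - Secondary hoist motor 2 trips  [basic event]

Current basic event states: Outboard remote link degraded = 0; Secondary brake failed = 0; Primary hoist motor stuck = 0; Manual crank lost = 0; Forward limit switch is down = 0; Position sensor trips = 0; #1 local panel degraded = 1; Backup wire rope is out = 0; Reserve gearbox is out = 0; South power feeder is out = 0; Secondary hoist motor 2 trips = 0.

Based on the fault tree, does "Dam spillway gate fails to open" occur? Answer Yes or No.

No

Control chain down [OR]: Primary hoist motor stuck=not, Manual crank lost=not → no input occurs → does not occur.
Local branch inoperative [OR]: Backup wire rope is out=not, Secondary brake failed=not, Reserve gearbox is out=not → no input occurs → does not occur.
Hoist path down [AND]: #1 local panel degraded=occurs, Local branch inoperative=not → not all inputs occur → does not occur.
Remote branch down [AND]: Position sensor trips=not, South power feeder is out=not → not all inputs occur → does not occur.
Backup hoist lost [OR]: Outboard remote link degraded=not, Forward limit switch is down=not, Secondary hoist motor 2 trips=not → no input occurs → does not occur.
Dam spillway gate fails to open [OR]: Control chain down=not, Hoist path down=not, Remote branch down=not, Backup hoist lost=not → no input occurs → does not occur.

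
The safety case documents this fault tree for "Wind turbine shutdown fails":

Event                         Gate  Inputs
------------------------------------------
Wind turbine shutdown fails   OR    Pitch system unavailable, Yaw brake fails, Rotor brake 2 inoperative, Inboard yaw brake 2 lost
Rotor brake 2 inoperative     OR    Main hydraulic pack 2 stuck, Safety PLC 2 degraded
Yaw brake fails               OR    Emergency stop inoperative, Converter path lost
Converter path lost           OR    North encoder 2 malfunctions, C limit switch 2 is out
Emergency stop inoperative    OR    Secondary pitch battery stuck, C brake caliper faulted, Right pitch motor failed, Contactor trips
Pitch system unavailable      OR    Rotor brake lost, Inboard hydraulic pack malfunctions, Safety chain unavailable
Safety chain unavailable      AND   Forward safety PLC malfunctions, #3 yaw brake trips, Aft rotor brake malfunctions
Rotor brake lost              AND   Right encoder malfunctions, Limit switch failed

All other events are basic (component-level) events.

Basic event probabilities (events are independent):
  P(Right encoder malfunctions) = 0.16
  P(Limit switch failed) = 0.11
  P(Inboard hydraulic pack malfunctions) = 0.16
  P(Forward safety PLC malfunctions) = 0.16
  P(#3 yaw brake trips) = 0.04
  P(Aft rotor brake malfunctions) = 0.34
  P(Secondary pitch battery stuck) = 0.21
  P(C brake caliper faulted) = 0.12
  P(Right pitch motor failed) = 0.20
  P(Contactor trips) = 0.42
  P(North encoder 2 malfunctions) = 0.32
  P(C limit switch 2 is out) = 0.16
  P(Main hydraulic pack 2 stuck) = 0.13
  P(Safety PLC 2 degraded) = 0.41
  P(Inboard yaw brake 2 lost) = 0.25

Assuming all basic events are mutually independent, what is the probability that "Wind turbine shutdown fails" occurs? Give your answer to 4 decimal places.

P(Rotor brake lost) [AND] = 0.16 × 0.11 = 0.017600
P(Safety chain unavailable) [AND] = 0.16 × 0.04 × 0.34 = 0.002176
P(Pitch system unavailable) [OR] = 1 − (1−0.017600) × (1−0.16) × (1−0.002176) = 0.176580
P(Emergency stop inoperative) [OR] = 1 − (1−0.21) × (1−0.12) × (1−0.20) × (1−0.42) = 0.677427
P(Converter path lost) [OR] = 1 − (1−0.32) × (1−0.16) = 0.428800
P(Yaw brake fails) [OR] = 1 − (1−0.677427) × (1−0.428800) = 0.815746
P(Rotor brake 2 inoperative) [OR] = 1 − (1−0.13) × (1−0.41) = 0.486700
P(Wind turbine shutdown fails) [OR] = 1 − (1−0.176580) × (1−0.815746) × (1−0.486700) × (1−0.25) = 0.941592
Rounded to 4 decimal places: P(Wind turbine shutdown fails) ≈ 0.9416.

0.9416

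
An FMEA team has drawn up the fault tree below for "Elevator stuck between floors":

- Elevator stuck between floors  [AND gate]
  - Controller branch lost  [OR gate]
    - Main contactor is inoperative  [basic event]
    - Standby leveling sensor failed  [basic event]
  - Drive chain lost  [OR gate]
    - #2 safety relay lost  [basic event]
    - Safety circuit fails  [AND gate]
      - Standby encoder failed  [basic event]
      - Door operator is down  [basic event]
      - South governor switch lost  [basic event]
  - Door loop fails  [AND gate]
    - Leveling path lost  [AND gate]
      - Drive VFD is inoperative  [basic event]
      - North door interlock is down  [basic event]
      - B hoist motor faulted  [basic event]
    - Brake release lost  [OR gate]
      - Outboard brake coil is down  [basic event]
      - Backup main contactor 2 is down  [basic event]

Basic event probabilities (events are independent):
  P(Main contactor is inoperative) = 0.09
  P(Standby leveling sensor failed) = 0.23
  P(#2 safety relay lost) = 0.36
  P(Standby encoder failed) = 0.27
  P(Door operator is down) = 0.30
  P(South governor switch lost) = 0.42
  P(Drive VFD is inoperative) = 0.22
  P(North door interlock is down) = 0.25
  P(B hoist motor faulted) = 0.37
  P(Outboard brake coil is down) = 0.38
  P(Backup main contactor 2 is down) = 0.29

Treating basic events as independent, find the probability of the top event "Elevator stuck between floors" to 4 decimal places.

P(Controller branch lost) [OR] = 1 − (1−0.09) × (1−0.23) = 0.299300
P(Safety circuit fails) [AND] = 0.27 × 0.30 × 0.42 = 0.034020
P(Drive chain lost) [OR] = 1 − (1−0.36) × (1−0.034020) = 0.381773
P(Leveling path lost) [AND] = 0.22 × 0.25 × 0.37 = 0.020350
P(Brake release lost) [OR] = 1 − (1−0.38) × (1−0.29) = 0.559800
P(Door loop fails) [AND] = 0.020350 × 0.559800 = 0.011392
P(Elevator stuck between floors) [AND] = 0.299300 × 0.381773 × 0.011392 = 0.001302
Rounded to 4 decimal places: P(Elevator stuck between floors) ≈ 0.0013.

0.0013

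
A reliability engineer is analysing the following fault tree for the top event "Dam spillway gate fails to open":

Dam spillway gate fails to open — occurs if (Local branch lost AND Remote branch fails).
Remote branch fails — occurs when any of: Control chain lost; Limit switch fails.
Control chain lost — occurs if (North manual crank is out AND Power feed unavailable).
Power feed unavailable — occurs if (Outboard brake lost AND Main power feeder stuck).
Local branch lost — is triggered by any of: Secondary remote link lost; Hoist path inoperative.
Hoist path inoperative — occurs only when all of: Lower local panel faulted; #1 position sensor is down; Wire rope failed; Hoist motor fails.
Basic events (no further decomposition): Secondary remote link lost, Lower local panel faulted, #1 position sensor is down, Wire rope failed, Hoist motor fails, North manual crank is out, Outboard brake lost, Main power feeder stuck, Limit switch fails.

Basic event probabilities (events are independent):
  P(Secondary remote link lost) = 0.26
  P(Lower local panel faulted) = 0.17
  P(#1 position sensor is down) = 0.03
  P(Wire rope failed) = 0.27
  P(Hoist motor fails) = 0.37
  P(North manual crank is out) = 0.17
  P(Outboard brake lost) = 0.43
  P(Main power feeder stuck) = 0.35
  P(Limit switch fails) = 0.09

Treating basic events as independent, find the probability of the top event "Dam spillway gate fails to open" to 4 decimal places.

P(Hoist path inoperative) [AND] = 0.17 × 0.03 × 0.27 × 0.37 = 0.000509
P(Local branch lost) [OR] = 1 − (1−0.26) × (1−0.000509) = 0.260377
P(Power feed unavailable) [AND] = 0.43 × 0.35 = 0.150500
P(Control chain lost) [AND] = 0.17 × 0.150500 = 0.025585
P(Remote branch fails) [OR] = 1 − (1−0.025585) × (1−0.09) = 0.113282
P(Dam spillway gate fails to open) [AND] = 0.260377 × 0.113282 = 0.029496
Rounded to 4 decimal places: P(Dam spillway gate fails to open) ≈ 0.0295.

0.0295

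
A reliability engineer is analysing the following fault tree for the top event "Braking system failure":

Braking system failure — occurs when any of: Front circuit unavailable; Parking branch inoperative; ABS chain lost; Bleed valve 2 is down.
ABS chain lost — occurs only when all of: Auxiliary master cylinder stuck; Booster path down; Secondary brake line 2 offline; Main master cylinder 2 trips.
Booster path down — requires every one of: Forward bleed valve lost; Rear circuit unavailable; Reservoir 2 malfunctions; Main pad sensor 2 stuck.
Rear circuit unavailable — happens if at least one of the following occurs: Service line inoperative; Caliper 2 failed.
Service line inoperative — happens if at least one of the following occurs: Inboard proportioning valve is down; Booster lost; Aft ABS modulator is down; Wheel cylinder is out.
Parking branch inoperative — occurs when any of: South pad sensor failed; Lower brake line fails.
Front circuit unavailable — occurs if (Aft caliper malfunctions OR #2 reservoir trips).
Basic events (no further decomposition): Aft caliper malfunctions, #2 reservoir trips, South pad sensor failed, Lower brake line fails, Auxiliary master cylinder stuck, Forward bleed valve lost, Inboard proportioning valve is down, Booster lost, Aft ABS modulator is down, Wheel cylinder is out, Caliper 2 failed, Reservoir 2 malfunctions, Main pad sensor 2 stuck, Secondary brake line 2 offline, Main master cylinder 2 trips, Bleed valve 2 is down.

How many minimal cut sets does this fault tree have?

Front circuit unavailable [OR]: union of children's cut sets → 2 cut set(s).
Parking branch inoperative [OR]: union of children's cut sets → 2 cut set(s).
Service line inoperative [OR]: union of children's cut sets → 4 cut set(s).
Rear circuit unavailable [OR]: union of children's cut sets → 5 cut set(s).
Booster path down [AND]: one cut set from each child combined → 1 × 5 × 1 × 1 = 5 cut set(s).
ABS chain lost [AND]: one cut set from each child combined → 1 × 5 × 1 × 1 = 5 cut set(s).
Braking system failure [OR]: union of children's cut sets → 10 cut set(s).
Minimal cut sets: {Aft caliper malfunctions}; {#2 reservoir trips}; {South pad sensor failed}; {Lower brake line fails}; {Auxiliary master cylinder stuck, Forward bleed valve lost, Inboard proportioning valve is down, Main master cylinder 2 trips, Main pad sensor 2 stuck, Reservoir 2 malfunctions, Secondary brake line 2 offline}; {Auxiliary master cylinder stuck, Booster lost, Forward bleed valve lost, Main master cylinder 2 trips, Main pad sensor 2 stuck, Reservoir 2 malfunctions, Secondary brake line 2 offline}; {Aft ABS modulator is down, Auxiliary master cylinder stuck, Forward bleed valve lost, Main master cylinder 2 trips, Main pad sensor 2 stuck, Reservoir 2 malfunctions, Secondary brake line 2 offline}; {Auxiliary master cylinder stuck, Forward bleed valve lost, Main master cylinder 2 trips, Main pad sensor 2 stuck, Reservoir 2 malfunctions, Secondary brake line 2 offline, Wheel cylinder is out}; {Auxiliary master cylinder stuck, Caliper 2 failed, Forward bleed valve lost, Main master cylinder 2 trips, Main pad sensor 2 stuck, Reservoir 2 malfunctions, Secondary brake line 2 offline}; {Bleed valve 2 is down}.

10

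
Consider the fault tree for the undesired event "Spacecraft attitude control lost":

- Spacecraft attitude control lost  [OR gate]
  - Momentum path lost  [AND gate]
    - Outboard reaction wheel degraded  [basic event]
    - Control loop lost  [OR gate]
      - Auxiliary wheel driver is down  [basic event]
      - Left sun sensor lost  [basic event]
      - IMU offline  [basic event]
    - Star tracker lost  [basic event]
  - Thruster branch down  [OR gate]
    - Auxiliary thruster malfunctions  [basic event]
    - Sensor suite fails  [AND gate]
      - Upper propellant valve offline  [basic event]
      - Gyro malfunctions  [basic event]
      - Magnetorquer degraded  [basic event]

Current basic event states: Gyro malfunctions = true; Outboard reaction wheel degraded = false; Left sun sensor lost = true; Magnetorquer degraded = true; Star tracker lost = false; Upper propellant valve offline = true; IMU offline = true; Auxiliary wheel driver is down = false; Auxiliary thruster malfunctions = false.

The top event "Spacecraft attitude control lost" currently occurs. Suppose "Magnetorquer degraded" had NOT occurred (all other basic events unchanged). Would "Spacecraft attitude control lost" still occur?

No

Counterfactual: set "Magnetorquer degraded" to not occurred.
Control loop lost [OR]: Auxiliary wheel driver is down=not, Left sun sensor lost=occurs, IMU offline=occurs → at least one input occurs → occurs.
Momentum path lost [AND]: Outboard reaction wheel degraded=not, Control loop lost=occurs, Star tracker lost=not → not all inputs occur → does not occur.
Sensor suite fails [AND]: Upper propellant valve offline=occurs, Gyro malfunctions=occurs, Magnetorquer degraded=not → not all inputs occur → does not occur.
Thruster branch down [OR]: Auxiliary thruster malfunctions=not, Sensor suite fails=not → no input occurs → does not occur.
Spacecraft attitude control lost [OR]: Momentum path lost=not, Thruster branch down=not → no input occurs → does not occur.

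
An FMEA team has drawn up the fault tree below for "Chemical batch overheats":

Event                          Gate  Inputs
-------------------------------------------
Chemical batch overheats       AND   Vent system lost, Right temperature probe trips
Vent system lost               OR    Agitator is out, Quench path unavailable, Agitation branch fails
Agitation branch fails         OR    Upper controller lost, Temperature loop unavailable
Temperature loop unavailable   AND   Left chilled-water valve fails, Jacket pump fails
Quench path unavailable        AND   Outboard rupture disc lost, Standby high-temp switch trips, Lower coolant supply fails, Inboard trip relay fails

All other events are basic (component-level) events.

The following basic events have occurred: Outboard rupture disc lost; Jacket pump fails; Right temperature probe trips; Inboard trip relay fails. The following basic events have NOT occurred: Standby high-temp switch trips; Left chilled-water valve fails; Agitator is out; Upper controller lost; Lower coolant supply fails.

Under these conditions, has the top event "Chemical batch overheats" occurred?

Quench path unavailable [AND]: Outboard rupture disc lost=occurs, Standby high-temp switch trips=not, Lower coolant supply fails=not, Inboard trip relay fails=occurs → not all inputs occur → does not occur.
Temperature loop unavailable [AND]: Left chilled-water valve fails=not, Jacket pump fails=occurs → not all inputs occur → does not occur.
Agitation branch fails [OR]: Upper controller lost=not, Temperature loop unavailable=not → no input occurs → does not occur.
Vent system lost [OR]: Agitator is out=not, Quench path unavailable=not, Agitation branch fails=not → no input occurs → does not occur.
Chemical batch overheats [AND]: Vent system lost=not, Right temperature probe trips=occurs → not all inputs occur → does not occur.

No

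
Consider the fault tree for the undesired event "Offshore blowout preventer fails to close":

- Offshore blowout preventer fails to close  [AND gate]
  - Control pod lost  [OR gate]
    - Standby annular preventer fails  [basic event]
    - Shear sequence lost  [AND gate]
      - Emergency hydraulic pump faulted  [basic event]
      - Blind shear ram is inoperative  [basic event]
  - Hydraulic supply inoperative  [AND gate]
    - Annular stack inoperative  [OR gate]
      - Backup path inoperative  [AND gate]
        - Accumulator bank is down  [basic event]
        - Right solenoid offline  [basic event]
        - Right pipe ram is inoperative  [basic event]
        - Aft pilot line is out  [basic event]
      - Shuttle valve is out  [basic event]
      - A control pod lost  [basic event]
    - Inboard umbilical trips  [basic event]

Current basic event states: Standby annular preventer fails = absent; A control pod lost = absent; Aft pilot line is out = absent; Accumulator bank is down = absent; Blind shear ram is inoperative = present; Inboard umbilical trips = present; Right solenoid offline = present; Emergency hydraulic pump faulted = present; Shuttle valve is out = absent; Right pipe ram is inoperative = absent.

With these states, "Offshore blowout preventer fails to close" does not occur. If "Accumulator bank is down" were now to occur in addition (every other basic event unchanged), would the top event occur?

No

Counterfactual: set "Accumulator bank is down" to occurred.
Shear sequence lost [AND]: Emergency hydraulic pump faulted=occurs, Blind shear ram is inoperative=occurs → all inputs occur → occurs.
Control pod lost [OR]: Standby annular preventer fails=not, Shear sequence lost=occurs → at least one input occurs → occurs.
Backup path inoperative [AND]: Accumulator bank is down=occurs, Right solenoid offline=occurs, Right pipe ram is inoperative=not, Aft pilot line is out=not → not all inputs occur → does not occur.
Annular stack inoperative [OR]: Backup path inoperative=not, Shuttle valve is out=not, A control pod lost=not → no input occurs → does not occur.
Hydraulic supply inoperative [AND]: Annular stack inoperative=not, Inboard umbilical trips=occurs → not all inputs occur → does not occur.
Offshore blowout preventer fails to close [AND]: Control pod lost=occurs, Hydraulic supply inoperative=not → not all inputs occur → does not occur.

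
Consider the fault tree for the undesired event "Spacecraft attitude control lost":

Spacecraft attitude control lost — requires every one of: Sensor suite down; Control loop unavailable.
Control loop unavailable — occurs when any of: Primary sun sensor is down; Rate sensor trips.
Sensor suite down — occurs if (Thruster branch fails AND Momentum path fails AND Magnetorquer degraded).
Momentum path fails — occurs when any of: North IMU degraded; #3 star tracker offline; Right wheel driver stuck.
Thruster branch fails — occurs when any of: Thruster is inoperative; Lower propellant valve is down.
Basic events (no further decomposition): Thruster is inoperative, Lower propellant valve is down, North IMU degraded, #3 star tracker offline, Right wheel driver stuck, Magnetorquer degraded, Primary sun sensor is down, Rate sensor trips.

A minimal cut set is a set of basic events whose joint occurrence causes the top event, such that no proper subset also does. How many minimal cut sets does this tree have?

Thruster branch fails [OR]: union of children's cut sets → 2 cut set(s).
Momentum path fails [OR]: union of children's cut sets → 3 cut set(s).
Sensor suite down [AND]: one cut set from each child combined → 2 × 3 × 1 = 6 cut set(s).
Control loop unavailable [OR]: union of children's cut sets → 2 cut set(s).
Spacecraft attitude control lost [AND]: one cut set from each child combined → 6 × 2 = 12 cut set(s).

12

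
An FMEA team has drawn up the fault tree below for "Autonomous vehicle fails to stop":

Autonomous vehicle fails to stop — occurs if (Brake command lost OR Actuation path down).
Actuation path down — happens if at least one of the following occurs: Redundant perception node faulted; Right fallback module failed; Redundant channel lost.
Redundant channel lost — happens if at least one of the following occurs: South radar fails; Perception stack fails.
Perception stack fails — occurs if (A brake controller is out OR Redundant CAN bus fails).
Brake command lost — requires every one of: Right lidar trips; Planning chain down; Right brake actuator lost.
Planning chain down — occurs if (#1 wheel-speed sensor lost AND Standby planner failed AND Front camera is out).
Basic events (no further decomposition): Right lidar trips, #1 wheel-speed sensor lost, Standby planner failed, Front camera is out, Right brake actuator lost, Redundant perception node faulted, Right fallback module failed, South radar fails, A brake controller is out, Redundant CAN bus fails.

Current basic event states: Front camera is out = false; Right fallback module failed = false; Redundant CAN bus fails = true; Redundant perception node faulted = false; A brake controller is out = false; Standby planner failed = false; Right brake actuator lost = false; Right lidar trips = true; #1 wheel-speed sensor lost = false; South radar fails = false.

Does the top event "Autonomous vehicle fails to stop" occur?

Planning chain down [AND]: #1 wheel-speed sensor lost=not, Standby planner failed=not, Front camera is out=not → not all inputs occur → does not occur.
Brake command lost [AND]: Right lidar trips=occurs, Planning chain down=not, Right brake actuator lost=not → not all inputs occur → does not occur.
Perception stack fails [OR]: A brake controller is out=not, Redundant CAN bus fails=occurs → at least one input occurs → occurs.
Redundant channel lost [OR]: South radar fails=not, Perception stack fails=occurs → at least one input occurs → occurs.
Actuation path down [OR]: Redundant perception node faulted=not, Right fallback module failed=not, Redundant channel lost=occurs → at least one input occurs → occurs.
Autonomous vehicle fails to stop [OR]: Brake command lost=not, Actuation path down=occurs → at least one input occurs → occurs.

Yes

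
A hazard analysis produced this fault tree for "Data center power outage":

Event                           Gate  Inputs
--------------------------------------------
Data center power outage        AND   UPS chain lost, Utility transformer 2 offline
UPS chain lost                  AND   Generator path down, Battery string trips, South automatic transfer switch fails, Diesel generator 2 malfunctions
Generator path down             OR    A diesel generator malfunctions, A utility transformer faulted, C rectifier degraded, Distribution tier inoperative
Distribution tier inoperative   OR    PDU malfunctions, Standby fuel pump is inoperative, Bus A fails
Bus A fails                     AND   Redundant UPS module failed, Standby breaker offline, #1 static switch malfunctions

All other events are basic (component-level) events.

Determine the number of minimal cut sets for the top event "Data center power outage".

Bus A fails [AND]: one cut set from each child combined → 1 × 1 × 1 = 1 cut set(s).
Distribution tier inoperative [OR]: union of children's cut sets → 3 cut set(s).
Generator path down [OR]: union of children's cut sets → 6 cut set(s).
UPS chain lost [AND]: one cut set from each child combined → 6 × 1 × 1 × 1 = 6 cut set(s).
Data center power outage [AND]: one cut set from each child combined → 6 × 1 = 6 cut set(s).
Minimal cut sets: {A diesel generator malfunctions, Battery string trips, Diesel generator 2 malfunctions, South automatic transfer switch fails, Utility transformer 2 offline}; {A utility transformer faulted, Battery string trips, Diesel generator 2 malfunctions, South automatic transfer switch fails, Utility transformer 2 offline}; {Battery string trips, C rectifier degraded, Diesel generator 2 malfunctions, South automatic transfer switch fails, Utility transformer 2 offline}; {Battery string trips, Diesel generator 2 malfunctions, PDU malfunctions, South automatic transfer switch fails, Utility transformer 2 offline}; {Battery string trips, Diesel generator 2 malfunctions, South automatic transfer switch fails, Standby fuel pump is inoperative, Utility transformer 2 offline}; {#1 static switch malfunctions, Battery string trips, Diesel generator 2 malfunctions, Redundant UPS module failed, South automatic transfer switch fails, Standby breaker offline, Utility transformer 2 offline}.

6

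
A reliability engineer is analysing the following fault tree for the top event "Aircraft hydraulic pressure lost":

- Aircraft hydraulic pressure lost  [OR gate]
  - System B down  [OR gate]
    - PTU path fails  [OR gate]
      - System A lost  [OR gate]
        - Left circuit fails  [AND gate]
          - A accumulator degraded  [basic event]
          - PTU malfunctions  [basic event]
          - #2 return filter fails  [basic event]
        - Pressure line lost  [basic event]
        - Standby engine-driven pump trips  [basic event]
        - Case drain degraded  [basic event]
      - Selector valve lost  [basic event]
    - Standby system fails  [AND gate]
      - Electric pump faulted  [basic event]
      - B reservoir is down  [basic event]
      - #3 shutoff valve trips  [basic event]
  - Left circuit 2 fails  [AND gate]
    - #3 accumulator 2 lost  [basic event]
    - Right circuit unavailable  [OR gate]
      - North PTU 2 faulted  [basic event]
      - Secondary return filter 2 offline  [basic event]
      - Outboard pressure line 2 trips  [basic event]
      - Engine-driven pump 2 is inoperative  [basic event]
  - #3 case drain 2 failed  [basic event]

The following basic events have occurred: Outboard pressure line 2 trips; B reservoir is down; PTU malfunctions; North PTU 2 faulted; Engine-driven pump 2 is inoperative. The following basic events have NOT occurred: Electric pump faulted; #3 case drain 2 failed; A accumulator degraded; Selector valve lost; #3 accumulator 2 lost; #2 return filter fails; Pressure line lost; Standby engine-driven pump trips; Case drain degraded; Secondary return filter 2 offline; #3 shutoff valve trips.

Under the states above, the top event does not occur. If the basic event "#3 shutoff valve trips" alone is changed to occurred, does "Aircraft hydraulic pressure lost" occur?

No

Counterfactual: set "#3 shutoff valve trips" to occurred.
Left circuit fails [AND]: A accumulator degraded=not, PTU malfunctions=occurs, #2 return filter fails=not → not all inputs occur → does not occur.
System A lost [OR]: Left circuit fails=not, Pressure line lost=not, Standby engine-driven pump trips=not, Case drain degraded=not → no input occurs → does not occur.
PTU path fails [OR]: System A lost=not, Selector valve lost=not → no input occurs → does not occur.
Standby system fails [AND]: Electric pump faulted=not, B reservoir is down=occurs, #3 shutoff valve trips=occurs → not all inputs occur → does not occur.
System B down [OR]: PTU path fails=not, Standby system fails=not → no input occurs → does not occur.
Right circuit unavailable [OR]: North PTU 2 faulted=occurs, Secondary return filter 2 offline=not, Outboard pressure line 2 trips=occurs, Engine-driven pump 2 is inoperative=occurs → at least one input occurs → occurs.
Left circuit 2 fails [AND]: #3 accumulator 2 lost=not, Right circuit unavailable=occurs → not all inputs occur → does not occur.
Aircraft hydraulic pressure lost [OR]: System B down=not, Left circuit 2 fails=not, #3 case drain 2 failed=not → no input occurs → does not occur.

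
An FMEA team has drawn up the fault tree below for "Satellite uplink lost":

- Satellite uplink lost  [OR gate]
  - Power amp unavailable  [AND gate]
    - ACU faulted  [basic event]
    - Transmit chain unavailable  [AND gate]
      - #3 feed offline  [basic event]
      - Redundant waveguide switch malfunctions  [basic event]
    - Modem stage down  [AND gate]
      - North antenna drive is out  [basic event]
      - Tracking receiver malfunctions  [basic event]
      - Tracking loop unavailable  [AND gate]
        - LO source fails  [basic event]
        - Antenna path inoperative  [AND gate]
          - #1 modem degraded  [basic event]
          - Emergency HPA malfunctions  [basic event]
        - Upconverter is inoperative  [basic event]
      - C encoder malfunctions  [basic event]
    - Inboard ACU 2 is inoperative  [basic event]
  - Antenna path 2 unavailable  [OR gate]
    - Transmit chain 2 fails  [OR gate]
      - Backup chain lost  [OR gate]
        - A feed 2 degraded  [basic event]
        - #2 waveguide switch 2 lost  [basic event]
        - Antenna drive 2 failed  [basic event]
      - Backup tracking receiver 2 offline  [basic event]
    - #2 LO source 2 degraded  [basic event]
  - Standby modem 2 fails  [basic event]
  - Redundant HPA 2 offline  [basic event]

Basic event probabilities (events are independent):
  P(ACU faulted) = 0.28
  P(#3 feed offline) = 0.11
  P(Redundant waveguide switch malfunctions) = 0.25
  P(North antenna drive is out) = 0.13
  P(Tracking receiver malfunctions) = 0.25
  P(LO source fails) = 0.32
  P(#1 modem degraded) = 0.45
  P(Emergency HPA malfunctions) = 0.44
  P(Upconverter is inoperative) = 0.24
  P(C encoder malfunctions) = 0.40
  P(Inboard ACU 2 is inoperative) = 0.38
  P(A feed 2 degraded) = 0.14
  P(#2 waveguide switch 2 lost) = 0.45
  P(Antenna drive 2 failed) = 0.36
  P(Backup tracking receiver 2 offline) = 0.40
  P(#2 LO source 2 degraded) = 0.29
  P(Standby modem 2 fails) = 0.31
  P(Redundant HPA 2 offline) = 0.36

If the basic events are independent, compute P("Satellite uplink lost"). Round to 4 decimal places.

P(Transmit chain unavailable) [AND] = 0.11 × 0.25 = 0.027500
P(Antenna path inoperative) [AND] = 0.45 × 0.44 = 0.198000
P(Tracking loop unavailable) [AND] = 0.32 × 0.198000 × 0.24 = 0.015206
P(Modem stage down) [AND] = 0.13 × 0.25 × 0.015206 × 0.40 = 0.000198
P(Power amp unavailable) [AND] = 0.28 × 0.027500 × 0.000198 × 0.38 = 0.000001
P(Backup chain lost) [OR] = 1 − (1−0.14) × (1−0.45) × (1−0.36) = 0.697280
P(Transmit chain 2 fails) [OR] = 1 − (1−0.697280) × (1−0.40) = 0.818368
P(Antenna path 2 unavailable) [OR] = 1 − (1−0.818368) × (1−0.29) = 0.871041
P(Satellite uplink lost) [OR] = 1 − (1−0.000001) × (1−0.871041) × (1−0.31) × (1−0.36) = 0.943052
Rounded to 4 decimal places: P(Satellite uplink lost) ≈ 0.9431.

0.9431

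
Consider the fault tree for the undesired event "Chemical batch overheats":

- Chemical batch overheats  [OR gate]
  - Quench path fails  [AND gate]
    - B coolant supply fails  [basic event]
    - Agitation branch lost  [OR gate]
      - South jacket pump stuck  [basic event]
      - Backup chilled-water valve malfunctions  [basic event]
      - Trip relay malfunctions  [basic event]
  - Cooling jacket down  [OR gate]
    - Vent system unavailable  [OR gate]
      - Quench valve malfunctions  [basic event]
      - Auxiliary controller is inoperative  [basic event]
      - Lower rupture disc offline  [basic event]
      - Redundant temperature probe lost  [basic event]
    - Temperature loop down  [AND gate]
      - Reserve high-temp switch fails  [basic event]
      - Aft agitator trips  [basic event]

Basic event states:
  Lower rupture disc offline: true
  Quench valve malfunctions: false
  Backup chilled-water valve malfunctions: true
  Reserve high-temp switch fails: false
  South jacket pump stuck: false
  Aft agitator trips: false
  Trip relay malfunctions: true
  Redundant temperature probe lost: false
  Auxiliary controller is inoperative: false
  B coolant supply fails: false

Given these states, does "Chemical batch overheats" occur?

Agitation branch lost [OR]: South jacket pump stuck=not, Backup chilled-water valve malfunctions=occurs, Trip relay malfunctions=occurs → at least one input occurs → occurs.
Quench path fails [AND]: B coolant supply fails=not, Agitation branch lost=occurs → not all inputs occur → does not occur.
Vent system unavailable [OR]: Quench valve malfunctions=not, Auxiliary controller is inoperative=not, Lower rupture disc offline=occurs, Redundant temperature probe lost=not → at least one input occurs → occurs.
Temperature loop down [AND]: Reserve high-temp switch fails=not, Aft agitator trips=not → not all inputs occur → does not occur.
Cooling jacket down [OR]: Vent system unavailable=occurs, Temperature loop down=not → at least one input occurs → occurs.
Chemical batch overheats [OR]: Quench path fails=not, Cooling jacket down=occurs → at least one input occurs → occurs.

Yes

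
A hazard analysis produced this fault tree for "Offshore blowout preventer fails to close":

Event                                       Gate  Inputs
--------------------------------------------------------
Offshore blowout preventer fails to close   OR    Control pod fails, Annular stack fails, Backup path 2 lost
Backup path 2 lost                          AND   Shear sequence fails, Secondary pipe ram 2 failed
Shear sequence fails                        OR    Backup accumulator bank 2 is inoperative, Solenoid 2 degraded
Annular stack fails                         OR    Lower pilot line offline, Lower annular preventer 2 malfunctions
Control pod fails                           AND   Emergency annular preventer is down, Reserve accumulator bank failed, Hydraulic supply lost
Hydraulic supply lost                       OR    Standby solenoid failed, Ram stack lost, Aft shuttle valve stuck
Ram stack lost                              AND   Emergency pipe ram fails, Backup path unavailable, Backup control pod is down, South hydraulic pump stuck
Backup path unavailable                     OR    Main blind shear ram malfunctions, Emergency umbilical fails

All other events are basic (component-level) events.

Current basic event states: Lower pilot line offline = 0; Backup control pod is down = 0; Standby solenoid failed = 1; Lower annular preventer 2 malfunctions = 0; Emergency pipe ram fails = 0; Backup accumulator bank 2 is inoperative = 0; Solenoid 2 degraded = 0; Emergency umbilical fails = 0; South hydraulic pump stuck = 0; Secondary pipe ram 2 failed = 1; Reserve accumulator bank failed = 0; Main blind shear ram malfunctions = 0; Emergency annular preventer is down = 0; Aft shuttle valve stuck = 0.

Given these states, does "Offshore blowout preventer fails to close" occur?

No

Backup path unavailable [OR]: Main blind shear ram malfunctions=not, Emergency umbilical fails=not → no input occurs → does not occur.
Ram stack lost [AND]: Emergency pipe ram fails=not, Backup path unavailable=not, Backup control pod is down=not, South hydraulic pump stuck=not → not all inputs occur → does not occur.
Hydraulic supply lost [OR]: Standby solenoid failed=occurs, Ram stack lost=not, Aft shuttle valve stuck=not → at least one input occurs → occurs.
Control pod fails [AND]: Emergency annular preventer is down=not, Reserve accumulator bank failed=not, Hydraulic supply lost=occurs → not all inputs occur → does not occur.
Annular stack fails [OR]: Lower pilot line offline=not, Lower annular preventer 2 malfunctions=not → no input occurs → does not occur.
Shear sequence fails [OR]: Backup accumulator bank 2 is inoperative=not, Solenoid 2 degraded=not → no input occurs → does not occur.
Backup path 2 lost [AND]: Shear sequence fails=not, Secondary pipe ram 2 failed=occurs → not all inputs occur → does not occur.
Offshore blowout preventer fails to close [OR]: Control pod fails=not, Annular stack fails=not, Backup path 2 lost=not → no input occurs → does not occur.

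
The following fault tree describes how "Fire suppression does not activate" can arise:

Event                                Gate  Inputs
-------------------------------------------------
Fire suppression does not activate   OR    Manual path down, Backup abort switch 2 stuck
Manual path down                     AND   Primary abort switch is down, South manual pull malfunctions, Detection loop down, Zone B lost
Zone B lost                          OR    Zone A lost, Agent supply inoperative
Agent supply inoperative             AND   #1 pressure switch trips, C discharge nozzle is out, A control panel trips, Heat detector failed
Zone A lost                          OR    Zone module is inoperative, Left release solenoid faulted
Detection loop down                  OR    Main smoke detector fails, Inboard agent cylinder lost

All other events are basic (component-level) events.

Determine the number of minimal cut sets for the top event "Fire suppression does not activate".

7

Detection loop down [OR]: union of children's cut sets → 2 cut set(s).
Zone A lost [OR]: union of children's cut sets → 2 cut set(s).
Agent supply inoperative [AND]: one cut set from each child combined → 1 × 1 × 1 × 1 = 1 cut set(s).
Zone B lost [OR]: union of children's cut sets → 3 cut set(s).
Manual path down [AND]: one cut set from each child combined → 1 × 1 × 2 × 3 = 6 cut set(s).
Fire suppression does not activate [OR]: union of children's cut sets → 7 cut set(s).
Minimal cut sets: {Main smoke detector fails, Primary abort switch is down, South manual pull malfunctions, Zone module is inoperative}; {Left release solenoid faulted, Main smoke detector fails, Primary abort switch is down, South manual pull malfunctions}; {#1 pressure switch trips, A control panel trips, C discharge nozzle is out, Heat detector failed, Main smoke detector fails, Primary abort switch is down, South manual pull malfunctions}; {Inboard agent cylinder lost, Primary abort switch is down, South manual pull malfunctions, Zone module is inoperative}; {Inboard agent cylinder lost, Left release solenoid faulted, Primary abort switch is down, South manual pull malfunctions}; {#1 pressure switch trips, A control panel trips, C discharge nozzle is out, Heat detector failed, Inboard agent cylinder lost, Primary abort switch is down, South manual pull malfunctions}; {Backup abort switch 2 stuck}.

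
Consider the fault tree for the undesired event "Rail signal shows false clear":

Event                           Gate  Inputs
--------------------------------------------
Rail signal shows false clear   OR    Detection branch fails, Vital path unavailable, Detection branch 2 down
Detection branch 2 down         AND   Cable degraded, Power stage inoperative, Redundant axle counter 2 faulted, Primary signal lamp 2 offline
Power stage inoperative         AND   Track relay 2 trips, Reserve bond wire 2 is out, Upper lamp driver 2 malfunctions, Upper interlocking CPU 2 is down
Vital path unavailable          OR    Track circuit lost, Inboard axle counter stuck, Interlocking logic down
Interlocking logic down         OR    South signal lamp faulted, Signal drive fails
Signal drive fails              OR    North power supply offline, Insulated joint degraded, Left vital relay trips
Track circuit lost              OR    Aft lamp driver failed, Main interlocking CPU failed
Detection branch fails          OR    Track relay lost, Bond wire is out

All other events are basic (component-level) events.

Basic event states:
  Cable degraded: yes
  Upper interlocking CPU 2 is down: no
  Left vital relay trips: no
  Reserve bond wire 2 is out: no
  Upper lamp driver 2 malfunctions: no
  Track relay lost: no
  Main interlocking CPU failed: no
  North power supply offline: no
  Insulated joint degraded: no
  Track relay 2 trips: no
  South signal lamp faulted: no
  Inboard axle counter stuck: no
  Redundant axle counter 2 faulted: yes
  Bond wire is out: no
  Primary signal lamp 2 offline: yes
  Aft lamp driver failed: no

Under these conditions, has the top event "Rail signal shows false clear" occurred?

No

Detection branch fails [OR]: Track relay lost=not, Bond wire is out=not → no input occurs → does not occur.
Track circuit lost [OR]: Aft lamp driver failed=not, Main interlocking CPU failed=not → no input occurs → does not occur.
Signal drive fails [OR]: North power supply offline=not, Insulated joint degraded=not, Left vital relay trips=not → no input occurs → does not occur.
Interlocking logic down [OR]: South signal lamp faulted=not, Signal drive fails=not → no input occurs → does not occur.
Vital path unavailable [OR]: Track circuit lost=not, Inboard axle counter stuck=not, Interlocking logic down=not → no input occurs → does not occur.
Power stage inoperative [AND]: Track relay 2 trips=not, Reserve bond wire 2 is out=not, Upper lamp driver 2 malfunctions=not, Upper interlocking CPU 2 is down=not → not all inputs occur → does not occur.
Detection branch 2 down [AND]: Cable degraded=occurs, Power stage inoperative=not, Redundant axle counter 2 faulted=occurs, Primary signal lamp 2 offline=occurs → not all inputs occur → does not occur.
Rail signal shows false clear [OR]: Detection branch fails=not, Vital path unavailable=not, Detection branch 2 down=not → no input occurs → does not occur.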